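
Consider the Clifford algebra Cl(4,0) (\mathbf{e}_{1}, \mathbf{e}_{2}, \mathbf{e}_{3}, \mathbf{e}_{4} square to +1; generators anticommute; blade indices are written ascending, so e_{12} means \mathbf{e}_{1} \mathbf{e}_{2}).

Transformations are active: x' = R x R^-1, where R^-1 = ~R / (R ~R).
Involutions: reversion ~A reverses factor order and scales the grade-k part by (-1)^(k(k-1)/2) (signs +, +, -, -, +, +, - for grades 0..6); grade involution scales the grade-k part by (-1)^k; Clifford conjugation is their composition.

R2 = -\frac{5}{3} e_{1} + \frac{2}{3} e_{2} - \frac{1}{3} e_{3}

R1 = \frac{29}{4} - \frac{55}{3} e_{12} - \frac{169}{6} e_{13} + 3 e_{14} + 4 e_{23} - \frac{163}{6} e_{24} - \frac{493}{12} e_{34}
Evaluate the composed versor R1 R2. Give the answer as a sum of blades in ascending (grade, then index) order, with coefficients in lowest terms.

Distribute over the terms of R2 (each basis-blade product reordered to ascending indices, repeated generators contracted through their squares):
R1 (-\frac{5}{3} e_{1}) = -\frac{145}{12} e_{1} - \frac{275}{9} e_{2} - \frac{845}{18} e_{3} + 5 e_{4} - \frac{20}{3} e_{123} + \frac{815}{18} e_{124} + \frac{2465}{36} e_{134}
R1 (\frac{2}{3} e_{2}) = -\frac{110}{9} e_{1} + \frac{29}{6} e_{2} - \frac{8}{3} e_{3} + \frac{163}{9} e_{4} + \frac{169}{9} e_{123} - 2 e_{124} - \frac{493}{18} e_{234}
R1 (-\frac{1}{3} e_{3}) = \frac{169}{18} e_{1} - \frac{4}{3} e_{2} - \frac{29}{12} e_{3} - \frac{493}{36} e_{4} + \frac{55}{9} e_{123} + e_{134} - \frac{163}{18} e_{234}
Summing the partial products and collecting blades:
Answer: -\frac{179}{12} e_{1} - \frac{487}{18} e_{2} - \frac{1873}{36} e_{3} + \frac{113}{12} e_{4} + \frac{164}{9} e_{123} + \frac{779}{18} e_{124} + \frac{2501}{36} e_{134} - \frac{328}{9} e_{234}


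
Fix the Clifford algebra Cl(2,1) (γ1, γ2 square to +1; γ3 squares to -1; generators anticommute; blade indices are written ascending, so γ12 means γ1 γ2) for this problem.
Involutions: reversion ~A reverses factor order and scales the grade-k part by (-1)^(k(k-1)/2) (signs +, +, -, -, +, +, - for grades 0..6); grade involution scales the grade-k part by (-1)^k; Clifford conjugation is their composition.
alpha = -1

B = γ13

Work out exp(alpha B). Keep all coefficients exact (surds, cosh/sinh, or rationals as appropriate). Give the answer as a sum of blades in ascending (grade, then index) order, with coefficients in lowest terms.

B^2 = (1)^2*(γ13)^2 = 1*(+1) = 1 (a basis 2-blade squares to minus the product of its generators' squares).
B^2 = 1 — the positive square puts this in the hyperbolic regime; l = 1, alpha*l = -1, so exp(alpha B) = cosh(-1) + (sinh(-1)/1)*B = cosh(1) + (-sinh(1))*B.
Answer: cosh(1) - sinh(1)*γ13


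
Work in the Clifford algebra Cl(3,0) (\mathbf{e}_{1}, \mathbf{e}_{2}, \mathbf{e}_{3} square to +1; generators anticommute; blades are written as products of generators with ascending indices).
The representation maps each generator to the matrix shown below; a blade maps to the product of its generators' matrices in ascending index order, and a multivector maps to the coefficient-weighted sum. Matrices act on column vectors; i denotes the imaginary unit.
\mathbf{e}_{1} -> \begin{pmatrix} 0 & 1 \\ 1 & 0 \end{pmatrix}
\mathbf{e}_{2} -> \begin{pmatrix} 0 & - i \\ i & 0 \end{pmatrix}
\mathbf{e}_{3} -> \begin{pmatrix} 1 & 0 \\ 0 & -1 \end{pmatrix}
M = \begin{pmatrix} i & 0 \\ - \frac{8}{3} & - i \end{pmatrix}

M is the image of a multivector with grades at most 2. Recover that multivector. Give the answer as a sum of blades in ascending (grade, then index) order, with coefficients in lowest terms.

Method: 1, rho(e_{1}), rho(e_{2}), rho(e_{3}) form a trace-orthogonal basis of the 2x2 complex matrices (tr(X Y) = 2 if X = Y, else 0), so M = m0*1 + m1*rho(e_{1}) + m2*rho(e_{2}) + m3*rho(e_{3}) with m0 = tr(M)/2 = 0, m1 = tr(M rho(e_{1}))/2 = - \frac{4}{3}, m2 = tr(M rho(e_{2}))/2 = \frac{4 i}{3}, m3 = tr(M rho(e_{3}))/2 = i.
Multiplying table entries, the bivector images are rho(e_{1} e_{2}) = i*rho(e_{3}), rho(e_{1} e_{3}) = -i*rho(e_{2}), rho(e_{2} e_{3}) = i*rho(e_{1}); with real blade coefficients the real parts of m0..m3 are the coefficients of 1, e_{1}, e_{2}, e_{3} and the imaginary parts give the bivectors (e_{2} e_{3}: Im m1, e_{1} e_{3}: -Im m2, e_{1} e_{2}: Im m3).
Answer: -\frac{4}{3} e_{1} + e_{1} e_{2} - \frac{4}{3} e_{1} e_{3}


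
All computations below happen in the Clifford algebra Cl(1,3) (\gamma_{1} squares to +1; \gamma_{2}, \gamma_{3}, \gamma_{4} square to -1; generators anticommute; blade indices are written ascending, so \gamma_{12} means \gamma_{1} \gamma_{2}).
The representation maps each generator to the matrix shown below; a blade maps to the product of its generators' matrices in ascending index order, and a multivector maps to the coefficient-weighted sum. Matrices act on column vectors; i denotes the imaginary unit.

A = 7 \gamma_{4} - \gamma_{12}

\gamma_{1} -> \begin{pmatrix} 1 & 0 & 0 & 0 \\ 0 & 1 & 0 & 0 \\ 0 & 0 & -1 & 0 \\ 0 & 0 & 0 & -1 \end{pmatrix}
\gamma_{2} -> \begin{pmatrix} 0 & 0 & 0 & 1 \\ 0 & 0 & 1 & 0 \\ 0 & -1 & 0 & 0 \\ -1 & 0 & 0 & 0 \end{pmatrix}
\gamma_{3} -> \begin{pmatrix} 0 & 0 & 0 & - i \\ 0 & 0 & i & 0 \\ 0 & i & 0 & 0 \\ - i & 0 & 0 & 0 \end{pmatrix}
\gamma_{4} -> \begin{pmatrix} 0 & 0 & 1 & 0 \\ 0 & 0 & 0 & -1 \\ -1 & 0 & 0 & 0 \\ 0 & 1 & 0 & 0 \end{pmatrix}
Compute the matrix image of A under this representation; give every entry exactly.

Bivector images (products of the table entries): rho(\gamma_{12}) = rho(\gamma_{1})rho(\gamma_{2}) = \begin{pmatrix} 0 & 0 & 0 & 1 \\ 0 & 0 & 1 & 0 \\ 0 & 1 & 0 & 0 \\ 1 & 0 & 0 & 0 \end{pmatrix}.
M = (7)*rho(\gamma_{4}) + (-1)*rho(\gamma_{12}), summed entrywise:
Answer: \begin{pmatrix} 0 & 0 & 7 & -1 \\ 0 & 0 & -1 & -7 \\ -7 & -1 & 0 & 0 \\ -1 & 7 & 0 & 0 \end{pmatrix}


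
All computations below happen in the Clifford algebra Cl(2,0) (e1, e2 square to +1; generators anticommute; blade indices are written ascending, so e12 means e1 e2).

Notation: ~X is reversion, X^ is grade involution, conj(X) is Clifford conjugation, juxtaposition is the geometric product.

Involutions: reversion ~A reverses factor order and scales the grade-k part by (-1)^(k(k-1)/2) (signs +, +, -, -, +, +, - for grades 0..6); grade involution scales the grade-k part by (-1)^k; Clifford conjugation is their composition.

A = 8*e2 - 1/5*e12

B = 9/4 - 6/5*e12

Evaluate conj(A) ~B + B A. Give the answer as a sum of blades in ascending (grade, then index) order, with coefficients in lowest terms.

first term: -6/25 + 48/5*e1 - 18*e2 + 9/20*e12
second term: -6/25 - 48/5*e1 + 18*e2 - 9/20*e12
Answer: -12/25


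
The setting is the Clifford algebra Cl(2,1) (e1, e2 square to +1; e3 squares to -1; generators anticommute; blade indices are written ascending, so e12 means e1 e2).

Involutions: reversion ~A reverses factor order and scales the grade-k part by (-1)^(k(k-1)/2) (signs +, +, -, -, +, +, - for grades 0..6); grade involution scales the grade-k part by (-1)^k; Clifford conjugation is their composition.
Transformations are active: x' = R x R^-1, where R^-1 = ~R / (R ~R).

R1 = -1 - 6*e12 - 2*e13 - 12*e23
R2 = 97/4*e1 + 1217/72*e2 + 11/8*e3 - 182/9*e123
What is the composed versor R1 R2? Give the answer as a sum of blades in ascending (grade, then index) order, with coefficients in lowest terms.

Distribute over the terms of R1 (each basis-blade product reordered to ascending indices, repeated generators contracted through their squares):
(-1) R2 = -97/4*e1 - 1217/72*e2 - 11/8*e3 + 182/9*e123
(-6*e12) R2 = -1217/12*e1 + 291/2*e2 - 364/3*e3 - 33/4*e123
(-2*e13) R2 = 11/4*e1 - 364/9*e2 + 97/2*e3 + 1217/36*e123
(-12*e23) R2 = 728/3*e1 + 33/2*e2 + 1217/6*e3 - 291*e123
Summing the partial products and collecting blades:
Answer: 479/4*e1 + 7535/72*e2 + 1029/8*e3 - 2207/9*e123


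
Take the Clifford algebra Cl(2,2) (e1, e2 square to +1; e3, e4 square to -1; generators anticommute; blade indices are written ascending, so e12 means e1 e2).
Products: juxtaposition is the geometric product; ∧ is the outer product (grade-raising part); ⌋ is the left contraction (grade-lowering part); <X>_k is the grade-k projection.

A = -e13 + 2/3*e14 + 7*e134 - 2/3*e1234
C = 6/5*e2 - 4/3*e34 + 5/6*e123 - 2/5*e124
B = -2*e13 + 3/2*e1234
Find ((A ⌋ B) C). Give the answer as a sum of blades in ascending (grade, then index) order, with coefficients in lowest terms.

step 1: 1 - 21/2*e2 + e23 + 3/2*e24
step 2: -63/5 + 7/30*e1 + 6/5*e2 - 6/5*e3 - 9/5*e4 + 35/4*e13 - 21/5*e14 - 2*e23 + 4/3*e24 - 4/3*e34 + 5/6*e123 - 2/5*e124 + 33/20*e134 + 14*e234
Answer: -63/5 + 7/30*e1 + 6/5*e2 - 6/5*e3 - 9/5*e4 + 35/4*e13 - 21/5*e14 - 2*e23 + 4/3*e24 - 4/3*e34 + 5/6*e123 - 2/5*e124 + 33/20*e134 + 14*e234


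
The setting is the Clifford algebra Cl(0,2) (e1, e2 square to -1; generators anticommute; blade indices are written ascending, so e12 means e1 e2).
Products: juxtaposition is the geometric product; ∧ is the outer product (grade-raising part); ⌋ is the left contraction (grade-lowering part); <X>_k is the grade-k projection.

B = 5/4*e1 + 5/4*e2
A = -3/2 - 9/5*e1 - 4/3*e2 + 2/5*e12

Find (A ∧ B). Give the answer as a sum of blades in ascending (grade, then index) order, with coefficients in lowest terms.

step 1: -15/8*e1 - 15/8*e2 - 7/12*e12
Answer: -15/8*e1 - 15/8*e2 - 7/12*e12


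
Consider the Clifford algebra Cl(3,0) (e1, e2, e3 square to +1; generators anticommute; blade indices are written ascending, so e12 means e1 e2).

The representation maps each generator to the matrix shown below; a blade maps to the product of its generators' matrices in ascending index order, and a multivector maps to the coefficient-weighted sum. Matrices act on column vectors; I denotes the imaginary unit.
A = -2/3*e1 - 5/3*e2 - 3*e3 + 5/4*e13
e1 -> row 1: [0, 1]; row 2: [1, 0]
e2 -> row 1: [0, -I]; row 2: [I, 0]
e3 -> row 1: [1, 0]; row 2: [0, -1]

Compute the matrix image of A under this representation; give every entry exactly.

Bivector images (products of the table entries): rho(e13) = rho(e1)rho(e3) = row 1: [0, -1]; row 2: [1, 0].
M = (-2/3)*rho(e1) + (-5/3)*rho(e2) + (-3)*rho(e3) + (5/4)*rho(e13), summed entrywise:
Answer: row 1: [-3, -23/12 + 5*I/3]; row 2: [7/12 - 5*I/3, 3]


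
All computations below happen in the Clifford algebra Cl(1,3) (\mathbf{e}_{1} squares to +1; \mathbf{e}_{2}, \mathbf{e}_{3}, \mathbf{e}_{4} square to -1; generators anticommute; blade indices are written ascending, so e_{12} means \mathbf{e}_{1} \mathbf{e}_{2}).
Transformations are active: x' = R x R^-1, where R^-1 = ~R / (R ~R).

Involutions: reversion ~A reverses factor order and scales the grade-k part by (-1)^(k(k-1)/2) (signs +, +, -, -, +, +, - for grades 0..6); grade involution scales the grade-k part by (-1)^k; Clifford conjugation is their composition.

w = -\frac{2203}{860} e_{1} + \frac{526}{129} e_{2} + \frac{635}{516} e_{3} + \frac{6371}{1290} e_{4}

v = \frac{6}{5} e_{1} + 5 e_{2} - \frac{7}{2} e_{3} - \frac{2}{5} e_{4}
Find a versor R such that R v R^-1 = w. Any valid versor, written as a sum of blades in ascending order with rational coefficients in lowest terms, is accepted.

Sketch: the shared square -\frac{3597}{100} makes R = v + w = -\frac{1171}{860} e_{1} + \frac{1171}{129} e_{2} - \frac{1171}{516} e_{3} + \frac{1171}{258} e_{4} the natural versor; its sandwich fixes that direction, negates (v - w)/2, and sends v to w.
Answer: -\frac{1171}{860} e_{1} + \frac{1171}{129} e_{2} - \frac{1171}{516} e_{3} + \frac{1171}{258} e_{4}


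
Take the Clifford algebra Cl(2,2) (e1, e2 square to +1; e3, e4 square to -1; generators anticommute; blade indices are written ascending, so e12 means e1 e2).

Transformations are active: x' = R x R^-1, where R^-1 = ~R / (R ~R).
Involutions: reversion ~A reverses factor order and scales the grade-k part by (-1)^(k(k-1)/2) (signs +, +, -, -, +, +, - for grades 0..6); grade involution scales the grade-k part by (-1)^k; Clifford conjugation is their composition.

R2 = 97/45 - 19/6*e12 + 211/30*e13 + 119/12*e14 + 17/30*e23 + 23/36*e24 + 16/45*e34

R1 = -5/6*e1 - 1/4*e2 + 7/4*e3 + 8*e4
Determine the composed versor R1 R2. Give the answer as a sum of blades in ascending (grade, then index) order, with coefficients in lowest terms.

Distribute over the terms of R1 (each basis-blade product reordered to ascending indices, repeated generators contracted through their squares):
(-5/6*e1) R2 = -97/54*e1 + 95/36*e2 - 211/36*e3 - 595/72*e4 - 17/36*e123 - 115/216*e124 - 8/27*e134
(-1/4*e2) R2 = -19/24*e1 - 97/180*e2 - 17/120*e3 - 23/144*e4 + 211/120*e123 + 119/48*e124 - 4/45*e234
(7/4*e3) R2 = 1477/120*e1 + 119/120*e2 + 679/180*e3 - 28/45*e4 - 133/24*e123 - 833/48*e134 - 161/144*e234
(8*e4) R2 = 238/3*e1 + 46/9*e2 + 128/45*e3 + 776/45*e4 - 76/3*e124 + 844/15*e134 + 68/15*e234
Summing the partial products and collecting blades:
Answer: 48089/540*e1 + 2953/360*e2 + 221/360*e3 + 5903/720*e4 - 383/90*e123 - 10103/432*e124 + 83411/2160*e134 + 479/144*e234


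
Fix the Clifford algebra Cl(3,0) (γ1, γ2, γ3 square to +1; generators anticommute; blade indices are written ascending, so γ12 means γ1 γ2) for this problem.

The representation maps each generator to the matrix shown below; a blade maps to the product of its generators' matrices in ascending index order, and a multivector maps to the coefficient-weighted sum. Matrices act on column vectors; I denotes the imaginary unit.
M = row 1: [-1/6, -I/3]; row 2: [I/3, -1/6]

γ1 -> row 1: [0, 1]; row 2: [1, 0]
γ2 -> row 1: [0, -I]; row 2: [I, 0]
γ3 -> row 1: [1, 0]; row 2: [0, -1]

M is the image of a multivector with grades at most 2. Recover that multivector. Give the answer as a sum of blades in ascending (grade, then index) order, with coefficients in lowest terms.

Method: 1, rho(γ1), rho(γ2), rho(γ3) form a trace-orthogonal basis of the 2x2 complex matrices (tr(X Y) = 2 if X = Y, else 0), so M = m0*1 + m1*rho(γ1) + m2*rho(γ2) + m3*rho(γ3) with m0 = tr(M)/2 = -1/6, m1 = tr(M rho(γ1))/2 = 0, m2 = tr(M rho(γ2))/2 = 1/3, m3 = tr(M rho(γ3))/2 = 0.
Multiplying table entries, the bivector images are rho(γ12) = I*rho(γ3), rho(γ13) = -I*rho(γ2), rho(γ23) = I*rho(γ1); with real blade coefficients the real parts of m0..m3 are the coefficients of 1, γ1, γ2, γ3 and the imaginary parts give the bivectors (γ23: Im m1, γ13: -Im m2, γ12: Im m3).
Answer: -1/6 + 1/3*γ2


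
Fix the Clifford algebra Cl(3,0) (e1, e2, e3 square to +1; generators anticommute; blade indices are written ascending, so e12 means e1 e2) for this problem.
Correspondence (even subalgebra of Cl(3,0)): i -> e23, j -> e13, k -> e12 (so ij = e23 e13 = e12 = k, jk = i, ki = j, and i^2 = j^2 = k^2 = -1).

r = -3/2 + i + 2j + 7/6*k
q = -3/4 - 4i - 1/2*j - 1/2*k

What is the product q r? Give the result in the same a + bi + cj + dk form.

In blades: q = -3/4 - 1/2*e12 - 1/2*e13 - 4*e23, r = -3/2 + 7/6*e12 + 2*e13 + e23.
Distribute q over r term by term (generator squares from the signature, products reordered to ascending indices): (-3/4)*r = 9/8 - 7/8*e12 - 3/2*e13 - 3/4*e23; (-1/2*e12)*r = 7/12 + 3/4*e12 - 1/2*e13 + e23; (-1/2*e13)*r = 1 + 1/2*e12 + 3/4*e13 - 7/12*e23; (-4*e23)*r = 4 - 8*e12 + 14/3*e13 + 6*e23.
Sum: 161/24 - 61/8*e12 + 41/12*e13 + 17/3*e23; translating back through the correspondence:
Answer: 161/24 + 17/3*i + 41/12*j - 61/8*k


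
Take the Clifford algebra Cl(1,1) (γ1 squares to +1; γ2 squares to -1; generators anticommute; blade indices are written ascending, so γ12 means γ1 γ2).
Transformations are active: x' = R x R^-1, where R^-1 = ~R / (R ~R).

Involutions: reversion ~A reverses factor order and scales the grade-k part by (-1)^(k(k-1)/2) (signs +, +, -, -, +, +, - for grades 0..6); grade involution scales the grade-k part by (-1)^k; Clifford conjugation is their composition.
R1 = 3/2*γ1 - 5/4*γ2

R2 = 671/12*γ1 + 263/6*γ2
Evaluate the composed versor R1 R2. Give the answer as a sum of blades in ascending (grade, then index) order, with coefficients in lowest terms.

Distribute over the terms of R1 (each basis-blade product reordered to ascending indices, repeated generators contracted through their squares):
(3/2*γ1) R2 = 671/8 + 263/4*γ12
(-5/4*γ2) R2 = 1315/24 + 3355/48*γ12
Summing the partial products and collecting blades:
Answer: 416/3 + 6511/48*γ12


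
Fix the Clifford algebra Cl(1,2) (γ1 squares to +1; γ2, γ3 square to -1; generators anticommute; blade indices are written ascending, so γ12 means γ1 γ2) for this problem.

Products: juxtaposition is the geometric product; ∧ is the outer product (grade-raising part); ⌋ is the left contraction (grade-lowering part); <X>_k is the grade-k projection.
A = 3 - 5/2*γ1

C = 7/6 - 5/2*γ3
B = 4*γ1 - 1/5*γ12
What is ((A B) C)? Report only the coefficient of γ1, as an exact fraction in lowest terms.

step 1: -10 + 12*γ1 + 1/2*γ2 - 3/5*γ12
step 2: -35/3 + 14*γ1 + 7/12*γ2 + 25*γ3 - 7/10*γ12 - 30*γ13 - 5/4*γ23 + 3/2*γ123
Answer: 14


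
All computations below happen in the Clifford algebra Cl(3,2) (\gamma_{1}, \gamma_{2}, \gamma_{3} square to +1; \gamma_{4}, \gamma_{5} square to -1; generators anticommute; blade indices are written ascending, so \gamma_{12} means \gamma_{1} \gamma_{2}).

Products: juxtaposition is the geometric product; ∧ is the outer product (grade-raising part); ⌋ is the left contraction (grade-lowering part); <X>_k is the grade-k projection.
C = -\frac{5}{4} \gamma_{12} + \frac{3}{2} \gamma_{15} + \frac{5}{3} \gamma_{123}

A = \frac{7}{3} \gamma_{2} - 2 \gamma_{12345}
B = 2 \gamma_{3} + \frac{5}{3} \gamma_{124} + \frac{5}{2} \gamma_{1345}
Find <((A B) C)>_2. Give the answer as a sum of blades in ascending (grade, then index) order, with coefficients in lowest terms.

step 1: 5 \gamma_{2} - \frac{35}{9} \gamma_{14} + \frac{14}{3} \gamma_{23} + \frac{10}{3} \gamma_{35} - 4 \gamma_{1245} - \frac{35}{6} \gamma_{12345}
step 2: -\frac{55}{36} \gamma_{1} - \frac{15}{2} \gamma_{13} - \frac{41}{36} \gamma_{24} + \frac{95}{9} \gamma_{45} - \frac{235}{18} \gamma_{125} + \frac{1645}{108} \gamma_{234} - \frac{5}{8} \gamma_{345} + \frac{17}{6} \gamma_{1235}
step 3: -\frac{15}{2} \gamma_{13} - \frac{41}{36} \gamma_{24} + \frac{95}{9} \gamma_{45}
Answer: -\frac{15}{2} \gamma_{13} - \frac{41}{36} \gamma_{24} + \frac{95}{9} \gamma_{45}


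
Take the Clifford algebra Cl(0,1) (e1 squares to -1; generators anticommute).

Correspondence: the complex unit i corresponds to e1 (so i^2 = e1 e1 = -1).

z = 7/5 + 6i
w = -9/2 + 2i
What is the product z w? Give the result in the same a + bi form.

In blades: z = 7/5 + 6*e1, w = -9/2 + 2*e1.
Distribute z over w term by term (generator squares from the signature, products reordered to ascending indices): (7/5)*w = -63/10 + 14/5*e1; (6*e1)*w = -12 - 27*e1.
Sum: -183/10 - 121/5*e1; translating back through the correspondence:
Answer: -183/10 - 121/5*i


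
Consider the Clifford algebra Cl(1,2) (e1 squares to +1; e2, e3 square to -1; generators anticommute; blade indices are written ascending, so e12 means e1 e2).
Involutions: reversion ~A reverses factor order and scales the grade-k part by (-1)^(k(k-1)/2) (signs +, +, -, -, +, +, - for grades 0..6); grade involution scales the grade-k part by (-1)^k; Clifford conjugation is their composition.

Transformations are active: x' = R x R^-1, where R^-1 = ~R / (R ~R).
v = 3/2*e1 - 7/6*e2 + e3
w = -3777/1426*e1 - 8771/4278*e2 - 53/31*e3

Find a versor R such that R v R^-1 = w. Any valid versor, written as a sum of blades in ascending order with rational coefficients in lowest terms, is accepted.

Sketch: the shared square -1/9 makes R = v + w = -819/713*e1 - 6881/2139*e2 - 22/31*e3 the natural versor; its sandwich fixes that direction, negates (v - w)/2, and sends v to w.
Answer: -819/713*e1 - 6881/2139*e2 - 22/31*e3


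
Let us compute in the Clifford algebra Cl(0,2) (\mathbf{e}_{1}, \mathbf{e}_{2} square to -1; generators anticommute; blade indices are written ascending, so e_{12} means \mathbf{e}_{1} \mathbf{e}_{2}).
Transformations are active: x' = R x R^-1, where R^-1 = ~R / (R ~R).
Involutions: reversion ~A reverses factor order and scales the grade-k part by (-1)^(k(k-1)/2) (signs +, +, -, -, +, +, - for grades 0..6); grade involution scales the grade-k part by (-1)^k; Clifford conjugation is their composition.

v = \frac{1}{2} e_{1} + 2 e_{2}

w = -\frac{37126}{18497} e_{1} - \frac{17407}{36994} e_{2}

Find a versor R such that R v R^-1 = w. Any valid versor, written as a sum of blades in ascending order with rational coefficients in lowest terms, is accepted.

Here q(v) = q(w) = -\frac{17}{4}; the classical choice R = v + w = -\frac{55755}{36994} e_{1} + \frac{56581}{36994} e_{2} then realises v -> w under the sandwich.
Answer: -\frac{55755}{36994} e_{1} + \frac{56581}{36994} e_{2}


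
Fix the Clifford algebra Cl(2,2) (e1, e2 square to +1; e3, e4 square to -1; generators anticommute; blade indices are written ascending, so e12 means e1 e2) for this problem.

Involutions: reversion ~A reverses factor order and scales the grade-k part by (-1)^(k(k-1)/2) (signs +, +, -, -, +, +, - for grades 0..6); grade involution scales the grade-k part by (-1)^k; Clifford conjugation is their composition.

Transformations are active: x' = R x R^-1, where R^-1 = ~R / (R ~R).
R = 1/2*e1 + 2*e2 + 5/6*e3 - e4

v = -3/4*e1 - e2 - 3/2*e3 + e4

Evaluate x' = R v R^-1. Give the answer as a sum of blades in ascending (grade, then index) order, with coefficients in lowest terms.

~R = 1/2*e1 + 2*e2 + 5/6*e3 - e4, and R ~R = 23/9, so R^-1 = ~R / (23/9).
R v = -1/8 + e12 - 1/8*e13 - 1/4*e14 - 13/6*e23 + e24 - 2/3*e34
Answer: 129/184*e1 + 37/46*e2 + 261/184*e3 - 83/92*e4


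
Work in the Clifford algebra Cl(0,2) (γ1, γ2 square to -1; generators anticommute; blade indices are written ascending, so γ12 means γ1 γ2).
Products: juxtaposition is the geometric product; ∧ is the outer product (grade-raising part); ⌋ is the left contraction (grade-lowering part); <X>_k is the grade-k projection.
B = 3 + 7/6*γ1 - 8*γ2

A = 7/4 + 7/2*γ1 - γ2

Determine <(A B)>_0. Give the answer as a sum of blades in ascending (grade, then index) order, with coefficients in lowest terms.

step 1: -41/6 + 301/24*γ1 - 17*γ2 - 161/6*γ12
step 2: -41/6
Answer: -41/6


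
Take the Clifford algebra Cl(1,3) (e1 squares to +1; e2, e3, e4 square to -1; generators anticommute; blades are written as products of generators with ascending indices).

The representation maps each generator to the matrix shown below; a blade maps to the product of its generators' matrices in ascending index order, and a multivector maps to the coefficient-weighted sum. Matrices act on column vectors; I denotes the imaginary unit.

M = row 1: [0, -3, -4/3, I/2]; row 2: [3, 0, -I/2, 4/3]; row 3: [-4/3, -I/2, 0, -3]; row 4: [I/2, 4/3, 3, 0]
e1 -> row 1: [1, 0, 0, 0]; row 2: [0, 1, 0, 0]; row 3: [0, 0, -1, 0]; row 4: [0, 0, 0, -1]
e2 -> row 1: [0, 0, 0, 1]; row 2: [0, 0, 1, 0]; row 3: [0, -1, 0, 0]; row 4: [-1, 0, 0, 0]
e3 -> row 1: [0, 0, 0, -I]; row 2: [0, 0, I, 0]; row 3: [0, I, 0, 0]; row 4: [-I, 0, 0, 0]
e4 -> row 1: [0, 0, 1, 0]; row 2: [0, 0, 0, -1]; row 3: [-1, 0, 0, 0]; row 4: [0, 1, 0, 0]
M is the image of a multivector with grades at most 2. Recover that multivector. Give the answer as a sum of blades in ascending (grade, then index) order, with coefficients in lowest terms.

Method: the blade images are trace-orthogonal — tr(rho(e_A) rho(e_B)^-1) = 4 if A = B and 0 otherwise — and rho(e_A)^-1 = (e_A)^2 * rho(e_A) with (e_A)^2 = +1 or -1, so the coefficient of e_A in the preimage is (e_A)^2 * tr(M rho(e_A))/4.
Nonzero projections over blades of grade <= 2: e3: (e3)^2 = -1, tr(M rho(e3)) = 2, coefficient -1/2; e1 e4: (e1 e4)^2 = +1, tr(M rho(e1 e4)) = -16/3, coefficient -4/3; e2 e4: (e2 e4)^2 = -1, tr(M rho(e2 e4)) = 12, coefficient -3. Every other blade of grade <= 2 projects to 0.
Answer: -1/2*e3 - 4/3*e1 e4 - 3*e2 e4


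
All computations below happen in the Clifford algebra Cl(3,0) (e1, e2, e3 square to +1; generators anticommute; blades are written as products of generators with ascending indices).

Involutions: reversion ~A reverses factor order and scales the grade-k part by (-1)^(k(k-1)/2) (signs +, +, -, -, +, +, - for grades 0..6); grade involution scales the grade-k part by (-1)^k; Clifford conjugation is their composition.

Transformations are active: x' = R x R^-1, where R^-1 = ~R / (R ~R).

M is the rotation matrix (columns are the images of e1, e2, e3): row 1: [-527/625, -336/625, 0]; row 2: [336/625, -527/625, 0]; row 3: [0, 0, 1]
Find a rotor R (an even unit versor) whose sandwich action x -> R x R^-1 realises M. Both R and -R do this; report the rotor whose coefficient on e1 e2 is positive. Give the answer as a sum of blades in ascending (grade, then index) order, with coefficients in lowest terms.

Method: write R = a + b12*e1 e2 + b13*e1 e3 + b23*e2 e3 with a^2 + b12^2 + b13^2 + b23^2 = 1 (so R^-1 = ~R). Expanding the columns R e_j ~R gives tr M = 4a^2 - 1 and, from the antisymmetric part, M21 - M12 = -4a*b12, M13 - M31 = 4a*b13, M32 - M23 = -4a*b23.
Here tr M = -429/625, so a^2 = (1 + tr M)/4 = 49/625 and a = ±7/25. Taking a = 7/25: M21 - M12 = 672/625, M13 - M31 = 0, M32 - M23 = 0, giving b12 = -24/25, b13 = 0, b23 = 0, i.e. R = 7/25 - 24/25*e1 e2.
Its e1 e2 coefficient is negative, so report the other preimage -R.
Answer: -7/25 + 24/25*e1 e2. Recall the cover is two-to-one: with M of trace -429/625, both preimages act alike, and the stated e1 e2 sign chooses the sheet.


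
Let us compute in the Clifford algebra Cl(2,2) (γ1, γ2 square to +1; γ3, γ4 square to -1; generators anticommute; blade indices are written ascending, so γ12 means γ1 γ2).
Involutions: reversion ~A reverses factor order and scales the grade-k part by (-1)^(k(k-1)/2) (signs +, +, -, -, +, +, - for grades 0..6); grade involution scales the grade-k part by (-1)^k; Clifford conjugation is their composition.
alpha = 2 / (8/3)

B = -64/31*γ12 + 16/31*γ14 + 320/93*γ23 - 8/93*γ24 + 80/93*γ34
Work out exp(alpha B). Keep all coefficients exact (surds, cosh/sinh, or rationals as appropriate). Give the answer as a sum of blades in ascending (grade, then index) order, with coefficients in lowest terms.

B^2 term by term: the squares give (-64/31)^2*(γ12)^2 + (16/31)^2*(γ14)^2 + (320/93)^2*(γ23)^2 + (-8/93)^2*(γ24)^2 + (80/93)^2*(γ34)^2 = 4096/961*(-1) + 256/961*(+1) + 102400/8649*(+1) + 64/8649*(+1) + 6400/8649*(-1) = 64/9 (each basis 2-blade squares to minus the product of its generators' squares); cross terms between blades sharing an index anticommute and cancel; the commuting (index-disjoint) pairs give grade-4 terms 2*c*c'*(blade product), which cancel blade by blade — γ1234: -10240/2883 + 10240/2883 = 0 — confirming B is simple. So B^2 = 64/9.
B^2 = 64/9 — the series telescopes hyperbolically here: l = 8/3, alpha*l = 2, so exp(alpha B) = cosh(2) + (sinh(2)/(8/3))*B = cosh(2) + (3*sinh(2)/8)*B.
Answer: cosh(2) - 24*sinh(2)/31*γ12 + 6*sinh(2)/31*γ14 + 40*sinh(2)/31*γ23 - sinh(2)/31*γ24 + 10*sinh(2)/31*γ34


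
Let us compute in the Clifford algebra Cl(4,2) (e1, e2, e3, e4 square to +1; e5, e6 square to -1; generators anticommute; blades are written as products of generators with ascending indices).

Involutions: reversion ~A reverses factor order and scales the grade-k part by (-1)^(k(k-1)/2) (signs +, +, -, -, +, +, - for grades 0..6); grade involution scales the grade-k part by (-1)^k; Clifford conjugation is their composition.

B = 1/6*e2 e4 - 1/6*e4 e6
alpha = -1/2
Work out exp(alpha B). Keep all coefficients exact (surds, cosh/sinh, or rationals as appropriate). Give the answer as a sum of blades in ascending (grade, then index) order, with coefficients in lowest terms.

B^2 term by term: the squares give (1/6)^2*(e2 e4)^2 + (-1/6)^2*(e4 e6)^2 = 1/36*(-1) + 1/36*(+1) = 0 (each basis 2-blade squares to minus the product of its generators' squares); cross terms between blades sharing an index anticommute and cancel. So B^2 = 0.
B^2 = 0, hence only two terms survive: exp(alpha B) = 1 + alpha B (parabolic case).
Answer: 1 - 1/12*e2 e4 + 1/12*e4 e6


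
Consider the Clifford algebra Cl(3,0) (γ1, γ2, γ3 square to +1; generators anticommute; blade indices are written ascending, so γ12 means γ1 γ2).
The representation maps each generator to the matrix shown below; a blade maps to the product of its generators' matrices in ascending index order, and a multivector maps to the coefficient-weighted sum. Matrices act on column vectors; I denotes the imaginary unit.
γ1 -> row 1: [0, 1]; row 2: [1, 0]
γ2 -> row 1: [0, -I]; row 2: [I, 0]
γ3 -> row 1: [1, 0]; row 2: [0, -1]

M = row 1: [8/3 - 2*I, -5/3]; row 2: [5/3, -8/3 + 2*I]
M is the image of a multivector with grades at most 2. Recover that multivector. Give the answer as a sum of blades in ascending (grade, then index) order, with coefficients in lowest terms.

Method: 1, rho(γ1), rho(γ2), rho(γ3) form a trace-orthogonal basis of the 2x2 complex matrices (tr(X Y) = 2 if X = Y, else 0), so M = m0*1 + m1*rho(γ1) + m2*rho(γ2) + m3*rho(γ3) with m0 = tr(M)/2 = 0, m1 = tr(M rho(γ1))/2 = 0, m2 = tr(M rho(γ2))/2 = -5*I/3, m3 = tr(M rho(γ3))/2 = 8/3 - 2*I.
Multiplying table entries, the bivector images are rho(γ12) = I*rho(γ3), rho(γ13) = -I*rho(γ2), rho(γ23) = I*rho(γ1); with real blade coefficients the real parts of m0..m3 are the coefficients of 1, γ1, γ2, γ3 and the imaginary parts give the bivectors (γ23: Im m1, γ13: -Im m2, γ12: Im m3).
Answer: 8/3*γ3 - 2*γ12 + 5/3*γ13


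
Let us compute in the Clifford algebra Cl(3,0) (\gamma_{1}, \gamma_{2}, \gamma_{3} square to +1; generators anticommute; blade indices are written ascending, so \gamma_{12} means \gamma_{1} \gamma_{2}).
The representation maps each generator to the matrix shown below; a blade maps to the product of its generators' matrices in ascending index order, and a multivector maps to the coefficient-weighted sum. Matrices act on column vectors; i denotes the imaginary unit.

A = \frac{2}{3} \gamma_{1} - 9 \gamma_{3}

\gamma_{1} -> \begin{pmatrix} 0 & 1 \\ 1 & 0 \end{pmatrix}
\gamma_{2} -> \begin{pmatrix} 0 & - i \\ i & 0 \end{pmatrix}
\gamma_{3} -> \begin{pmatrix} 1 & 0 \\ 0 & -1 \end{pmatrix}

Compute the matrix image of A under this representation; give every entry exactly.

M = (\frac{2}{3})*rho(\gamma_{1}) + (-9)*rho(\gamma_{3}), summed entrywise:
Answer: \begin{pmatrix} -9 & \frac{2}{3} \\ \frac{2}{3} & 9 \end{pmatrix}


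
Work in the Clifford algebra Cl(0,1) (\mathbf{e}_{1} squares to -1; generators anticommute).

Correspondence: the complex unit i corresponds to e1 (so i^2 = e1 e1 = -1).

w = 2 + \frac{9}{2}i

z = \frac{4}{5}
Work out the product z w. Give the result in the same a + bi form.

In blades: z = \frac{4}{5}, w = 2 + \frac{9}{2} e_{1}.
Distribute z over w term by term (generator squares from the signature, products reordered to ascending indices): (\frac{4}{5})*w = \frac{8}{5} + \frac{18}{5} e_{1}.
Sum: \frac{8}{5} + \frac{18}{5} e_{1}; translating back through the correspondence:
Answer: \frac{8}{5} + \frac{18}{5}i


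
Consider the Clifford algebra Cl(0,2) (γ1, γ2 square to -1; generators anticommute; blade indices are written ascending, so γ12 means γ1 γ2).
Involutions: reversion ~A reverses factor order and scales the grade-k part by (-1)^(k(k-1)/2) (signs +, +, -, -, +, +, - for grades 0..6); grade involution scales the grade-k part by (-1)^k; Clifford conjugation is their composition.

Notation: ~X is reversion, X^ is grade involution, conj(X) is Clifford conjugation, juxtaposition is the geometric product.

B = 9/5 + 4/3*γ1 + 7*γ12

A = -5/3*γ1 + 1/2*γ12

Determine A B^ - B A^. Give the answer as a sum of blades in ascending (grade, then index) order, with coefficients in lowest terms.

first term: -103/18 - 3*γ1 + 11*γ2 + 9/10*γ12
second term: -103/18 + 3*γ1 + 11*γ2 + 9/10*γ12
Answer: -6*γ1


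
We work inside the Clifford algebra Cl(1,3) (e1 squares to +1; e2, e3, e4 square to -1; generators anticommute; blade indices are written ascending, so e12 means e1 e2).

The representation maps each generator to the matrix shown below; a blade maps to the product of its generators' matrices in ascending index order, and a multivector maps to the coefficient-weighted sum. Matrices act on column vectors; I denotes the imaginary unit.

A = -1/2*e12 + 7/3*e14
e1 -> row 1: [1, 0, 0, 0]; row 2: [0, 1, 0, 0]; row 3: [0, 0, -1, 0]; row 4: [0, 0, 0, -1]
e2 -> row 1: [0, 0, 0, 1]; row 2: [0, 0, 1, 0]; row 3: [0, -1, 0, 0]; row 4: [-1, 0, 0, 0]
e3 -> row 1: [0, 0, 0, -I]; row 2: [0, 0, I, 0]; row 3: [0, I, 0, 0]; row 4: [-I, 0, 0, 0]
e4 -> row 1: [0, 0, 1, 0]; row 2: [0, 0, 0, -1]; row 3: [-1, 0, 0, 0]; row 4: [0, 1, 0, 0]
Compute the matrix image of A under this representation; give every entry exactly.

Bivector images (products of the table entries): rho(e12) = rho(e1)rho(e2) = row 1: [0, 0, 0, 1]; row 2: [0, 0, 1, 0]; row 3: [0, 1, 0, 0]; row 4: [1, 0, 0, 0]; rho(e14) = rho(e1)rho(e4) = row 1: [0, 0, 1, 0]; row 2: [0, 0, 0, -1]; row 3: [1, 0, 0, 0]; row 4: [0, -1, 0, 0].
M = (-1/2)*rho(e12) + (7/3)*rho(e14), summed entrywise:
Answer: row 1: [0, 0, 7/3, -1/2]; row 2: [0, 0, -1/2, -7/3]; row 3: [7/3, -1/2, 0, 0]; row 4: [-1/2, -7/3, 0, 0]


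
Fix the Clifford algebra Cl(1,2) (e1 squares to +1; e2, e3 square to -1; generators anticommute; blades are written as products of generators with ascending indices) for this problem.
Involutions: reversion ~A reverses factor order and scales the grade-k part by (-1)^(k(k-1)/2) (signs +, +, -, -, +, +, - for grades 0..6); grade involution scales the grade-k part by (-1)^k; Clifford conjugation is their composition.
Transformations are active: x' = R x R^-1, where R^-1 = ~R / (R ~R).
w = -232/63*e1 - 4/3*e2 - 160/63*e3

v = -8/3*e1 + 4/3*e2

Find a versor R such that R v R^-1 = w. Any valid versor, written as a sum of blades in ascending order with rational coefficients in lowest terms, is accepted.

Key observation: q(v) = q(w) = 16/3 (sandwiches preserve the norm), so R = v + w = -400/63*e1 - 160/63*e3 works whenever it is invertible — the component of v along it is kept and (v - w)/2 reverses, sending v to w.
Answer: -400/63*e1 - 160/63*e3


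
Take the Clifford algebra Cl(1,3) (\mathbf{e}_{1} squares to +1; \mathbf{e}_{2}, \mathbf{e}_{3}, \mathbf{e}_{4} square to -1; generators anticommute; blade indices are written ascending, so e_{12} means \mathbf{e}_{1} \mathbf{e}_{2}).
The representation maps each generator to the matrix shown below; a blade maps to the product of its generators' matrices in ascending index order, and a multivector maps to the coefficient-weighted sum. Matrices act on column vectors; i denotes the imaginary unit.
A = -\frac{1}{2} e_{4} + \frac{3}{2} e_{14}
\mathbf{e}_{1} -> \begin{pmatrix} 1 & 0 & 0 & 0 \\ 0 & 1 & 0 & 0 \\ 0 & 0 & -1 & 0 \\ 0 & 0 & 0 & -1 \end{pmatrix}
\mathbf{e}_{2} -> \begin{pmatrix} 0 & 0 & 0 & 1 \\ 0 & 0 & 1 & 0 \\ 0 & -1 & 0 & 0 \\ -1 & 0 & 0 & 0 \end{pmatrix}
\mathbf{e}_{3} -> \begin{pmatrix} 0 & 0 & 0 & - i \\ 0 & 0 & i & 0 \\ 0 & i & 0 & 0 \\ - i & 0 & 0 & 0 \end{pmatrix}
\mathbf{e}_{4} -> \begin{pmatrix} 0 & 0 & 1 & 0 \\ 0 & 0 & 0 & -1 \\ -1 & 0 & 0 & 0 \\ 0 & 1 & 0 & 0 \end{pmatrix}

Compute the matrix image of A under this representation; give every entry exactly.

Bivector images (products of the table entries): rho(e_{14}) = rho(\mathbf{e}_{1})rho(\mathbf{e}_{4}) = \begin{pmatrix} 0 & 0 & 1 & 0 \\ 0 & 0 & 0 & -1 \\ 1 & 0 & 0 & 0 \\ 0 & -1 & 0 & 0 \end{pmatrix}.
M = (-\frac{1}{2})*rho(e_{4}) + (\frac{3}{2})*rho(e_{14}), summed entrywise:
Answer: \begin{pmatrix} 0 & 0 & 1 & 0 \\ 0 & 0 & 0 & -1 \\ 2 & 0 & 0 & 0 \\ 0 & -2 & 0 & 0 \end{pmatrix}


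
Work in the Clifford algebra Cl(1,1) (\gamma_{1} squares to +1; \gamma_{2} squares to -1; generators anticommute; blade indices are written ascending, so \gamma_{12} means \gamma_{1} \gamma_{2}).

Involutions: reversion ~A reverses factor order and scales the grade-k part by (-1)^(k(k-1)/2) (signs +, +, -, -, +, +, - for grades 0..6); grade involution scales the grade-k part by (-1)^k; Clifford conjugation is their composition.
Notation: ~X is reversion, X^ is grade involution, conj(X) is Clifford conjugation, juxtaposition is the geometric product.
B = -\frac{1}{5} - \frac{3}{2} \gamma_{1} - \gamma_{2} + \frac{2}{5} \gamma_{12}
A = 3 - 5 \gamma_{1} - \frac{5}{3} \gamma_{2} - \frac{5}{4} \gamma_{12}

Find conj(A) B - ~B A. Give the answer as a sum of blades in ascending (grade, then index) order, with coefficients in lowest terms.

first term: -\frac{89}{15} - \frac{43}{12} \gamma_{1} + \frac{13}{24} \gamma_{2} - \frac{31}{20} \gamma_{12}
second term: \frac{86}{15} - \frac{35}{12} \gamma_{1} - \frac{67}{24} \gamma_{2} - \frac{69}{20} \gamma_{12}
Answer: -\frac{35}{3} - \frac{2}{3} \gamma_{1} + \frac{10}{3} \gamma_{2} + \frac{19}{10} \gamma_{12}


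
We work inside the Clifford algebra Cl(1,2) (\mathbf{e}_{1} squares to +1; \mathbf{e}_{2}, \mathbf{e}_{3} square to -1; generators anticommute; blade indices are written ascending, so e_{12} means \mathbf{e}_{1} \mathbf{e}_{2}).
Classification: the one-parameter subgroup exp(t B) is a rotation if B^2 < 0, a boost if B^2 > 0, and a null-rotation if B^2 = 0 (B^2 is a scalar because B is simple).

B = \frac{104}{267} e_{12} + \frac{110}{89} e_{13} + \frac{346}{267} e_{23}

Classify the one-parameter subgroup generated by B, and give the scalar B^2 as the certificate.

B^2 term by term: the squares give (\frac{104}{267})^2*(e_{12})^2 + (\frac{110}{89})^2*(e_{13})^2 + (\frac{346}{267})^2*(e_{23})^2 = \frac{10816}{71289}*(+1) + \frac{12100}{7921}*(+1) + \frac{119716}{71289}*(-1) = 0 (each basis 2-blade squares to minus the product of its generators' squares); cross terms between blades sharing an index anticommute and cancel. So B^2 = 0.
Answer: null-rotation, certificate B^2 = 0. Key observation: B^2 = 0 is a conjugation invariant, so its sign decides the class regardless of the surface form of B.


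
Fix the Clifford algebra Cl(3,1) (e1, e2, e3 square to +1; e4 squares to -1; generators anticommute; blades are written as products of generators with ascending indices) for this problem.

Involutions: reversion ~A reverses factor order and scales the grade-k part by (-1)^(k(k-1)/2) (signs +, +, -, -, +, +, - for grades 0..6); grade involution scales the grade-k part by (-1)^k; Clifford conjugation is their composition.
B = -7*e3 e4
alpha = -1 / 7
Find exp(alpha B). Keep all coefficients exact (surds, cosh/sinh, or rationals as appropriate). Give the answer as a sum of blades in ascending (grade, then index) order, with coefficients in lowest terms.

B^2 = (-7)^2*(e3 e4)^2 = 49*(+1) = 49 (a basis 2-blade squares to minus the product of its generators' squares).
B^2 = 49 — the series telescopes hyperbolically here: l = 7, alpha*l = -1, so exp(alpha B) = cosh(-1) + (sinh(-1)/7)*B = cosh(1) + (-sinh(1)/7)*B.
Answer: cosh(1) + sinh(1)*e3 e4


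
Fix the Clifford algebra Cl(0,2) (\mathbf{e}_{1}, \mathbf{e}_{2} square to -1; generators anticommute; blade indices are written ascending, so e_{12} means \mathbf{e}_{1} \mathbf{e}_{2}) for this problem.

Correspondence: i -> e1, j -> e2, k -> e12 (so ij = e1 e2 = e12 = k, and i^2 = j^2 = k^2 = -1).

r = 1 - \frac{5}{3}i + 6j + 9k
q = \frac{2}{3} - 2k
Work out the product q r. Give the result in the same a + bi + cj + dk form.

In blades: q = \frac{2}{3} - 2 e_{12}, r = 1 - \frac{5}{3} e_{1} + 6 e_{2} + 9 e_{12}.
Distribute q over r term by term (generator squares from the signature, products reordered to ascending indices): (\frac{2}{3})*r = \frac{2}{3} - \frac{10}{9} e_{1} + 4 e_{2} + 6 e_{12}; (-2 e_{12})*r = 18 + 12 e_{1} + \frac{10}{3} e_{2} - 2 e_{12}.
Sum: \frac{56}{3} + \frac{98}{9} e_{1} + \frac{22}{3} e_{2} + 4 e_{12}; translating back through the correspondence:
Answer: \frac{56}{3} + \frac{98}{9}i + \frac{22}{3}j + 4k


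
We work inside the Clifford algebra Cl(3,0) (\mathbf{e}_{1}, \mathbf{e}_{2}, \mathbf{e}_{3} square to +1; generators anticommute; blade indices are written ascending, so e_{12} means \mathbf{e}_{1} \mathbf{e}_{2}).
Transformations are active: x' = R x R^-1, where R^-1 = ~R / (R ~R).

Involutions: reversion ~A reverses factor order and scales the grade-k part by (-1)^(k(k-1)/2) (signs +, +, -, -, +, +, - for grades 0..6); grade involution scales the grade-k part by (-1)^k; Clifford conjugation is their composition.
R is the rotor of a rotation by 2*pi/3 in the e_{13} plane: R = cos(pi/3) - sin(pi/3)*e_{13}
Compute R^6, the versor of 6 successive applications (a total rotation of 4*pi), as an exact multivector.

The rotor phase is half the rotation angle and phases add under composition, so 6 steps in the e_{13} plane accumulate phase 6*(pi/3) = 2 \pi: R^6 = cos(2 \pi) - sin(2 \pi)*e_{13}.
cos(2 \pi) = 1 and sin(2 \pi) = 0, so R^6 = 1. The total rotation 4*pi is 2 full turns, so every vector returns to itself, yet the rotor is +1, back on the identity sheet (an even number of 2*pi turns).
Answer: 1
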